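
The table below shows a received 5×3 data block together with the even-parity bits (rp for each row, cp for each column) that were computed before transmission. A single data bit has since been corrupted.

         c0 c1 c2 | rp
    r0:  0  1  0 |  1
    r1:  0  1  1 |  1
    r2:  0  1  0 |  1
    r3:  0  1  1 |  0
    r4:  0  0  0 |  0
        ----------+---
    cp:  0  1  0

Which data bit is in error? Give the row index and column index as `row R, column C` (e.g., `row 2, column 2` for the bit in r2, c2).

Recompute each row's even parity and compare to rp:
  r0: data parity 1, sent rp 1 → ok
  r1: data parity 0, sent rp 1 → mismatch
  r2: data parity 1, sent rp 1 → ok
  r3: data parity 0, sent rp 0 → ok
  r4: data parity 0, sent rp 0 → ok
Recompute each column's even parity and compare to cp:
  c0: data parity 0, sent cp 0 → ok
  c1: data parity 0, sent cp 1 → mismatch
  c2: data parity 0, sent cp 0 → ok
Exactly one row (r1) and one column (c1) fail → the flipped bit is at their intersection.

row 1, column 1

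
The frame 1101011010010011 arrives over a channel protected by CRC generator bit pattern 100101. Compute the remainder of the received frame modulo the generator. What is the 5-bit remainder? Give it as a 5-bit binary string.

00000

Modulo-2 division of 1101011010010011 by 100101:
  pos 0: 110101 XOR 100101 = 010000
  pos 1: 100001 XOR 100101 = 000100
  pos 4: 100010 XOR 100101 = 000111
  pos 7: 111010 XOR 100101 = 011111
  pos 8: 111110 XOR 100101 = 011011
  pos 9: 110111 XOR 100101 = 010010
  pos 10: 100101 XOR 100101 = 000000
Remainder = 00000 (zero — the frame passes the CRC check).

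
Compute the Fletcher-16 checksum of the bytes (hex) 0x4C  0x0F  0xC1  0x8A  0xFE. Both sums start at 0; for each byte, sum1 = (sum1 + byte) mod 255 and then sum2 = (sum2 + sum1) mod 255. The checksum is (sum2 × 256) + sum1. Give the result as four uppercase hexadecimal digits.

Running sums (mod 255):
  after byte 0 (0x4C): sum1=76, sum2=76
  after byte 1 (0x0F): sum1=91, sum2=167
  after byte 2 (0xC1): sum1=29, sum2=196
  after byte 3 (0x8A): sum1=167, sum2=108
  after byte 4 (0xFE): sum1=166, sum2=19
Checksum = sum2·256 + sum1 = 19·256 + 166 = 5030 = 0x13A6.

13A6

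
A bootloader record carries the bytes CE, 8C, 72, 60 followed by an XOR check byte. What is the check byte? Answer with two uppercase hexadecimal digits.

XOR the bytes together:
  start with 0xCE
  0xCE ⊕ 0x8C = 0x42
  0x42 ⊕ 0x72 = 0x30
  0x30 ⊕ 0x60 = 0x50

50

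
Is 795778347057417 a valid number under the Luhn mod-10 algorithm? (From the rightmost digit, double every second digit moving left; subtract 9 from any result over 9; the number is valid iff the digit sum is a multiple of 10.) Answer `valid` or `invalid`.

invalid

From the right, keep odd positions and double even positions (subtract 9 from any doubled value over 9):
  doubled (positions 2,4,...): 2 5 0 8 7 5 9 → sum 36
  kept (positions 1,3,...): 7 4 5 7 3 7 5 7 → sum 45
Total = 81.
81 mod 10 = 1, so the number is invalid.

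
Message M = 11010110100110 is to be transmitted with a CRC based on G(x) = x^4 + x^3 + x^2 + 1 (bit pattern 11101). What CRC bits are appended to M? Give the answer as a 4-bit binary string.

1010

Append 4 zeros: 110101101001100000. Divide by 11101 (XOR where the leading bit is 1):
  pos 0: 11010 XOR 11101 = 00111
  pos 2: 11111 XOR 11101 = 00010
  pos 5: 10010 XOR 11101 = 01111
  pos 6: 11110 XOR 11101 = 00011
  pos 9: 11110 XOR 11101 = 00011
  pos 12: 11000 XOR 11101 = 00101
Remainder (last 4 bits) = 1010. This is the CRC / FCS.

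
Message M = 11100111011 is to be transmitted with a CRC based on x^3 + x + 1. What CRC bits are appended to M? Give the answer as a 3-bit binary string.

111

Append 3 zeros: 11100111011000. Divide by 1011 (XOR where the leading bit is 1):
  pos 0: 1110 XOR 1011 = 0101
  pos 1: 1010 XOR 1011 = 0001
  pos 4: 1111 XOR 1011 = 0100
  pos 5: 1000 XOR 1011 = 0011
  pos 7: 1111 XOR 1011 = 0100
  pos 8: 1000 XOR 1011 = 0011
  pos 10: 1100 XOR 1011 = 0111
Remainder (last 3 bits) = 111. This is the CRC / FCS.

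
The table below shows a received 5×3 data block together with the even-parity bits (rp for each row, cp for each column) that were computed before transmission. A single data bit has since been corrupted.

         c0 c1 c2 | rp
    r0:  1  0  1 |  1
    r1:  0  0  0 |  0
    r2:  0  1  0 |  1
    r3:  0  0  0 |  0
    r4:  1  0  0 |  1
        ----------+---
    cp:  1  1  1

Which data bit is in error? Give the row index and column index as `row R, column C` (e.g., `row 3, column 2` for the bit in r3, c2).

Recompute each row's even parity and compare to rp:
  r0: data parity 0, sent rp 1 → mismatch
  r1: data parity 0, sent rp 0 → ok
  r2: data parity 1, sent rp 1 → ok
  r3: data parity 0, sent rp 0 → ok
  r4: data parity 1, sent rp 1 → ok
Recompute each column's even parity and compare to cp:
  c0: data parity 0, sent cp 1 → mismatch
  c1: data parity 1, sent cp 1 → ok
  c2: data parity 1, sent cp 1 → ok
Exactly one row (r0) and one column (c0) fail → the flipped bit is at their intersection.

row 0, column 0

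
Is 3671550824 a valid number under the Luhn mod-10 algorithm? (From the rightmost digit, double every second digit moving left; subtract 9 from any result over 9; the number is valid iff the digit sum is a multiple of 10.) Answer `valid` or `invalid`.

From the right, keep odd positions and double even positions (subtract 9 from any doubled value over 9):
  doubled (positions 2,4,...): 4 0 1 5 6 → sum 16
  kept (positions 1,3,...): 4 8 5 1 6 → sum 24
Total = 40.
40 mod 10 = 0, so the number is valid.

valid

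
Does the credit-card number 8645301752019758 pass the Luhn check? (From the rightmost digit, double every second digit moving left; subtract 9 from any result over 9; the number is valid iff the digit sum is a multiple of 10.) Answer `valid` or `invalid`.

valid

From the right, keep odd positions and double even positions (subtract 9 from any doubled value over 9):
  doubled (positions 2,4,...): 1 9 0 1 2 6 8 7 → sum 34
  kept (positions 1,3,...): 8 7 1 2 7 0 5 6 → sum 36
Total = 70.
70 mod 10 = 0, so the number is valid.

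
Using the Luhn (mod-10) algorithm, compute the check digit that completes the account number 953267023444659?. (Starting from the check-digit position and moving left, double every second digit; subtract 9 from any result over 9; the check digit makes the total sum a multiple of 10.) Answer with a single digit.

7

Partial digits right→left: 9 5 6 4 4 4 3 2 0 7 6 2 3 5 9
Double every second digit counting from the check-digit position (so the 1st, 3rd, 5th, ... of the partial from the right).
  doubled (with −9 where >9): 9 3 8 6 0 3 6 9 → sum 44
  kept as-is: 5 4 4 2 7 2 5 → sum 29
Total = 44 + 29 = 73.
Check digit = (10 − (73 mod 10)) mod 10 = 7.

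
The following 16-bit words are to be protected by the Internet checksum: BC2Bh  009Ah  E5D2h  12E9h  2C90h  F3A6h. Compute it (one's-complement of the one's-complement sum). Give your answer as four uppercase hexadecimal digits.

2A47

One's-complement addition (fold any carry out of bit 15 back into bit 0):
  0xBC2B + 0x009A = 0x0BCC5
  0xBCC5 + 0xE5D2 = 0x1A297 → wrap carry → 0xA298
  0xA298 + 0x12E9 = 0x0B581
  0xB581 + 0x2C90 = 0x0E211
  0xE211 + 0xF3A6 = 0x1D5B7 → wrap carry → 0xD5B8
One's-complement sum = 0xD5B8.
Checksum = ~0xD5B8 & 0xFFFF = 0x2A47.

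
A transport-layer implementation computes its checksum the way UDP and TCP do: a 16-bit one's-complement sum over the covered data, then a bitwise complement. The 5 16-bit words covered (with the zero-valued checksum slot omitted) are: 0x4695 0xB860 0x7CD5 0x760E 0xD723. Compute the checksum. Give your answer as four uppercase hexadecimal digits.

3702

One's-complement addition (fold any carry out of bit 15 back into bit 0):
  0x4695 + 0xB860 = 0x0FEF5
  0xFEF5 + 0x7CD5 = 0x17BCA → wrap carry → 0x7BCB
  0x7BCB + 0x760E = 0x0F1D9
  0xF1D9 + 0xD723 = 0x1C8FC → wrap carry → 0xC8FD
One's-complement sum = 0xC8FD.
Checksum = ~0xC8FD & 0xFFFF = 0x3702.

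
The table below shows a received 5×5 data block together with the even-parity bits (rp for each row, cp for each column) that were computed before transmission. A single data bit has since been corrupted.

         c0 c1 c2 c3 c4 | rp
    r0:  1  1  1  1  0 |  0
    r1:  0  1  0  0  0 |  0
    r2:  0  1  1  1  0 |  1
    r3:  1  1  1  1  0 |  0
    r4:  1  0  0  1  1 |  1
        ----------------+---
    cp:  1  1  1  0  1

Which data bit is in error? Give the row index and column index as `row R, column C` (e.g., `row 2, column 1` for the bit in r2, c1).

Recompute each row's even parity and compare to rp:
  r0: data parity 0, sent rp 0 → ok
  r1: data parity 1, sent rp 0 → mismatch
  r2: data parity 1, sent rp 1 → ok
  r3: data parity 0, sent rp 0 → ok
  r4: data parity 1, sent rp 1 → ok
Recompute each column's even parity and compare to cp:
  c0: data parity 1, sent cp 1 → ok
  c1: data parity 0, sent cp 1 → mismatch
  c2: data parity 1, sent cp 1 → ok
  c3: data parity 0, sent cp 0 → ok
  c4: data parity 1, sent cp 1 → ok
Exactly one row (r1) and one column (c1) fail → the flipped bit is at their intersection.

row 1, column 1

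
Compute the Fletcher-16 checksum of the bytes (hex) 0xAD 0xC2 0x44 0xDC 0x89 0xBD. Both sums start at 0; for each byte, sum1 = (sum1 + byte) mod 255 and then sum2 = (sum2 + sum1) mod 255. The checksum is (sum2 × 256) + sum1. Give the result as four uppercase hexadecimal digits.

58D8

Running sums (mod 255):
  after byte 0 (0xAD): sum1=173, sum2=173
  after byte 1 (0xC2): sum1=112, sum2=30
  after byte 2 (0x44): sum1=180, sum2=210
  after byte 3 (0xDC): sum1=145, sum2=100
  after byte 4 (0x89): sum1=27, sum2=127
  after byte 5 (0xBD): sum1=216, sum2=88
Checksum = sum2·256 + sum1 = 88·256 + 216 = 22744 = 0x58D8.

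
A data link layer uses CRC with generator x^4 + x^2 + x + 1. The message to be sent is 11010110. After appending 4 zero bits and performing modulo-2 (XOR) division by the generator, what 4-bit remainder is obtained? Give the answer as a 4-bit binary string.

Append 4 zeros: 110101100000. Divide by 10111 (XOR where the leading bit is 1):
  pos 0: 11010 XOR 10111 = 01101
  pos 1: 11011 XOR 10111 = 01100
  pos 2: 11001 XOR 10111 = 01110
  pos 3: 11100 XOR 10111 = 01011
  pos 4: 10110 XOR 10111 = 00001
Remainder (last 4 bits) = 1000. This is the CRC / FCS.

1000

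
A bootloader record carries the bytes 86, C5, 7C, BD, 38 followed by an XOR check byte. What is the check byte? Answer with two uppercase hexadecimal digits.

BA

XOR the bytes together:
  start with 0x86
  0x86 ⊕ 0xC5 = 0x43
  0x43 ⊕ 0x7C = 0x3F
  0x3F ⊕ 0xBD = 0x82
  0x82 ⊕ 0x38 = 0xBA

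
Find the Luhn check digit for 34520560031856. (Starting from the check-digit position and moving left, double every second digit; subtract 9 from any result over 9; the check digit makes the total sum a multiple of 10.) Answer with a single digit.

1

Partial digits right→left: 6 5 8 1 3 0 0 6 5 0 2 5 4 3
Double every second digit counting from the check-digit position (so the 1st, 3rd, 5th, ... of the partial from the right).
  doubled (with −9 where >9): 3 7 6 0 1 4 8 → sum 29
  kept as-is: 5 1 0 6 0 5 3 → sum 20
Total = 29 + 20 = 49.
Check digit = (10 − (49 mod 10)) mod 10 = 1.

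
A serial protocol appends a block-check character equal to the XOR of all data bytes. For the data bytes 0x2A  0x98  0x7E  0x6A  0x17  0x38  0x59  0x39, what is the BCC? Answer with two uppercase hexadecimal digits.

E9

XOR the bytes together:
  start with 0x2A
  0x2A ⊕ 0x98 = 0xB2
  0xB2 ⊕ 0x7E = 0xCC
  0xCC ⊕ 0x6A = 0xA6
  0xA6 ⊕ 0x17 = 0xB1
  0xB1 ⊕ 0x38 = 0x89
  0x89 ⊕ 0x59 = 0xD0
  0xD0 ⊕ 0x39 = 0xE9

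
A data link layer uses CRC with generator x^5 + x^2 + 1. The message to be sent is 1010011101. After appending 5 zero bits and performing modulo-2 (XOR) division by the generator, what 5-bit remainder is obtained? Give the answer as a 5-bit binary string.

Append 5 zeros: 101001110100000. Divide by 100101 (XOR where the leading bit is 1):
  pos 0: 101001 XOR 100101 = 001100
  pos 2: 110011 XOR 100101 = 010110
  pos 3: 101100 XOR 100101 = 001001
  pos 5: 100110 XOR 100101 = 000011
  pos 9: 110000 XOR 100101 = 010101
Remainder (last 5 bits) = 10101. This is the CRC / FCS.

10101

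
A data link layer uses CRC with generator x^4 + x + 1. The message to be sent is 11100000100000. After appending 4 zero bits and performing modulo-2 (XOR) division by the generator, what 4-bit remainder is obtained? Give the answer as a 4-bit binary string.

1101

Append 4 zeros: 111000001000000000. Divide by 10011 (XOR where the leading bit is 1):
  pos 0: 11100 XOR 10011 = 01111
  pos 1: 11110 XOR 10011 = 01101
  pos 2: 11010 XOR 10011 = 01001
  pos 3: 10010 XOR 10011 = 00001
  pos 7: 11000 XOR 10011 = 01011
  pos 8: 10110 XOR 10011 = 00101
  pos 10: 10100 XOR 10011 = 00111
  pos 12: 11100 XOR 10011 = 01111
  pos 13: 11110 XOR 10011 = 01101
Remainder (last 4 bits) = 1101. This is the CRC / FCS.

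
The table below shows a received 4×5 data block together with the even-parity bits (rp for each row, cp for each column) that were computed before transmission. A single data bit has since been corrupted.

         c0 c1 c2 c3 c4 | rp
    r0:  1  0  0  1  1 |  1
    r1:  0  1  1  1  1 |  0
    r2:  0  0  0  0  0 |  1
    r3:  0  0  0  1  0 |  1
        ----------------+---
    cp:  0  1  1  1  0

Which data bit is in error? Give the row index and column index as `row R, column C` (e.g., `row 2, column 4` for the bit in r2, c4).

Recompute each row's even parity and compare to rp:
  r0: data parity 1, sent rp 1 → ok
  r1: data parity 0, sent rp 0 → ok
  r2: data parity 0, sent rp 1 → mismatch
  r3: data parity 1, sent rp 1 → ok
Recompute each column's even parity and compare to cp:
  c0: data parity 1, sent cp 0 → mismatch
  c1: data parity 1, sent cp 1 → ok
  c2: data parity 1, sent cp 1 → ok
  c3: data parity 1, sent cp 1 → ok
  c4: data parity 0, sent cp 0 → ok
Exactly one row (r2) and one column (c0) fail → the flipped bit is at their intersection.

row 2, column 0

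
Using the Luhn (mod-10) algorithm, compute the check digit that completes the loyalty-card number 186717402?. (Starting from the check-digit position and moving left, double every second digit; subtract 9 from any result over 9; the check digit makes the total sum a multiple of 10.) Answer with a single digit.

Partial digits right→left: 2 0 4 7 1 7 6 8 1
Double every second digit counting from the check-digit position (so the 1st, 3rd, 5th, ... of the partial from the right).
  doubled (with −9 where >9): 4 8 2 3 2 → sum 19
  kept as-is: 0 7 7 8 → sum 22
Total = 19 + 22 = 41.
Check digit = (10 − (41 mod 10)) mod 10 = 9.

9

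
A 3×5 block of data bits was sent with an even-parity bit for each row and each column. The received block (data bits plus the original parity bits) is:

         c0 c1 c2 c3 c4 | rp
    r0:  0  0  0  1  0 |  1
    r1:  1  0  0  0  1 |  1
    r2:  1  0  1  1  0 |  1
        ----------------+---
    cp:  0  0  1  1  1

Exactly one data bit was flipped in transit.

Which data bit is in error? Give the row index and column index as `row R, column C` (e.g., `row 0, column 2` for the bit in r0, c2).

Recompute each row's even parity and compare to rp:
  r0: data parity 1, sent rp 1 → ok
  r1: data parity 0, sent rp 1 → mismatch
  r2: data parity 1, sent rp 1 → ok
Recompute each column's even parity and compare to cp:
  c0: data parity 0, sent cp 0 → ok
  c1: data parity 0, sent cp 0 → ok
  c2: data parity 1, sent cp 1 → ok
  c3: data parity 0, sent cp 1 → mismatch
  c4: data parity 1, sent cp 1 → ok
Exactly one row (r1) and one column (c3) fail → the flipped bit is at their intersection.

row 1, column 3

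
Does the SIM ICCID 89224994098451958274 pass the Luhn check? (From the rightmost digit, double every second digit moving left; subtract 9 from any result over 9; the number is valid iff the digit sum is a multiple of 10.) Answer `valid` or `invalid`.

invalid

From the right, keep odd positions and double even positions (subtract 9 from any doubled value over 9):
  doubled (positions 2,4,...): 5 7 9 1 7 0 9 8 4 7 → sum 57
  kept (positions 1,3,...): 4 2 5 1 4 9 4 9 2 9 → sum 49
Total = 106.
106 mod 10 = 6, so the number is invalid.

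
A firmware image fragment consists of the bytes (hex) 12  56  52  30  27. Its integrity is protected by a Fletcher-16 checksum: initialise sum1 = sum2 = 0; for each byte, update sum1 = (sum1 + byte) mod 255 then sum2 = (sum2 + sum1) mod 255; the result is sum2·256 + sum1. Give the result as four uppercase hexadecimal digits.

3212

Running sums (mod 255):
  after byte 0 (12): sum1=18, sum2=18
  after byte 1 (56): sum1=104, sum2=122
  after byte 2 (52): sum1=186, sum2=53
  after byte 3 (30): sum1=234, sum2=32
  after byte 4 (27): sum1=18, sum2=50
Checksum = sum2·256 + sum1 = 50·256 + 18 = 12818 = 0x3212.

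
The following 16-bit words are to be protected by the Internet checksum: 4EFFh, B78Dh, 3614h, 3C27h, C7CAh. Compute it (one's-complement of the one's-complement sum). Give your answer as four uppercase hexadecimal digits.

BF6C

One's-complement addition (fold any carry out of bit 15 back into bit 0):
  0x4EFF + 0xB78D = 0x1068C → wrap carry → 0x068D
  0x068D + 0x3614 = 0x03CA1
  0x3CA1 + 0x3C27 = 0x078C8
  0x78C8 + 0xC7CA = 0x14092 → wrap carry → 0x4093
One's-complement sum = 0x4093.
Checksum = ~0x4093 & 0xFFFF = 0xBF6C.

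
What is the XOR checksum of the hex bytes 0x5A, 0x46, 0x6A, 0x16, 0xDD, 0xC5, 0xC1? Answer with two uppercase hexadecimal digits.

B9

XOR the bytes together:
  start with 0x5A
  0x5A ⊕ 0x46 = 0x1C
  0x1C ⊕ 0x6A = 0x76
  0x76 ⊕ 0x16 = 0x60
  0x60 ⊕ 0xDD = 0xBD
  0xBD ⊕ 0xC5 = 0x78
  0x78 ⊕ 0xC1 = 0xB9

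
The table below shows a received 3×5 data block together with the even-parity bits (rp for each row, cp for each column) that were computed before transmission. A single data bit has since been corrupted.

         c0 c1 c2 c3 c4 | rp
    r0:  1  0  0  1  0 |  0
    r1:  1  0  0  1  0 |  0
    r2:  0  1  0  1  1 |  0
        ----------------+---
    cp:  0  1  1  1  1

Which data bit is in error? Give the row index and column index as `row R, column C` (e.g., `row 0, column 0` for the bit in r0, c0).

row 2, column 2

Recompute each row's even parity and compare to rp:
  r0: data parity 0, sent rp 0 → ok
  r1: data parity 0, sent rp 0 → ok
  r2: data parity 1, sent rp 0 → mismatch
Recompute each column's even parity and compare to cp:
  c0: data parity 0, sent cp 0 → ok
  c1: data parity 1, sent cp 1 → ok
  c2: data parity 0, sent cp 1 → mismatch
  c3: data parity 1, sent cp 1 → ok
  c4: data parity 1, sent cp 1 → ok
Exactly one row (r2) and one column (c2) fail → the flipped bit is at their intersection.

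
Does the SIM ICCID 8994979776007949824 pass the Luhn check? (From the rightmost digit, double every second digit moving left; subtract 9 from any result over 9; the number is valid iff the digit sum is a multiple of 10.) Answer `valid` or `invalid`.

From the right, keep odd positions and double even positions (subtract 9 from any doubled value over 9):
  doubled (positions 2,4,...): 4 9 9 0 3 5 5 8 9 → sum 52
  kept (positions 1,3,...): 4 8 4 7 0 7 9 9 9 8 → sum 65
Total = 117.
117 mod 10 = 7, so the number is invalid.

invalid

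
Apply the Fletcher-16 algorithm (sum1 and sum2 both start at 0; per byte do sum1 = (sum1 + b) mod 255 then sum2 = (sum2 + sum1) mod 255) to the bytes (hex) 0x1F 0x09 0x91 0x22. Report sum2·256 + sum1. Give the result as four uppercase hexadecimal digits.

Running sums (mod 255):
  after byte 0 (0x1F): sum1=31, sum2=31
  after byte 1 (0x09): sum1=40, sum2=71
  after byte 2 (0x91): sum1=185, sum2=1
  after byte 3 (0x22): sum1=219, sum2=220
Checksum = sum2·256 + sum1 = 220·256 + 219 = 56539 = 0xDCDB.

DCDB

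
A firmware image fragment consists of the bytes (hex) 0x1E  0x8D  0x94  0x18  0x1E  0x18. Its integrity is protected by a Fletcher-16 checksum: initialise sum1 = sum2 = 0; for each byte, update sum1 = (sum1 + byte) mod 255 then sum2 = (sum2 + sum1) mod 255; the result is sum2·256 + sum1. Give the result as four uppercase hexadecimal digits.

678E

Running sums (mod 255):
  after byte 0 (0x1E): sum1=30, sum2=30
  after byte 1 (0x8D): sum1=171, sum2=201
  after byte 2 (0x94): sum1=64, sum2=10
  after byte 3 (0x18): sum1=88, sum2=98
  after byte 4 (0x1E): sum1=118, sum2=216
  after byte 5 (0x18): sum1=142, sum2=103
Checksum = sum2·256 + sum1 = 103·256 + 142 = 26510 = 0x678E.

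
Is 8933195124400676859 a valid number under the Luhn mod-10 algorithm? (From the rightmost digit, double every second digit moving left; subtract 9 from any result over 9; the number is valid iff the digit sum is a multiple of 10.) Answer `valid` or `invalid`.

invalid

From the right, keep odd positions and double even positions (subtract 9 from any doubled value over 9):
  doubled (positions 2,4,...): 1 3 3 0 8 2 9 6 9 → sum 41
  kept (positions 1,3,...): 9 8 7 0 4 2 5 1 3 8 → sum 47
Total = 88.
88 mod 10 = 8, so the number is invalid.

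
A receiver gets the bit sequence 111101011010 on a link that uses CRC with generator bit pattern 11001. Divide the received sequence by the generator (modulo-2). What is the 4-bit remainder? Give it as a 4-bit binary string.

0000

Modulo-2 division of 111101011010 by 11001:
  pos 0: 11110 XOR 11001 = 00111
  pos 2: 11110 XOR 11001 = 00111
  pos 4: 11111 XOR 11001 = 00110
  pos 6: 11001 XOR 11001 = 00000
Remainder = 0000 (zero — the frame passes the CRC check).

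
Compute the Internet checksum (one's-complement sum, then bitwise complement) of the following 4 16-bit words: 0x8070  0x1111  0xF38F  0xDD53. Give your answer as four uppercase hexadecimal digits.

9D9A

One's-complement addition (fold any carry out of bit 15 back into bit 0):
  0x8070 + 0x1111 = 0x09181
  0x9181 + 0xF38F = 0x18510 → wrap carry → 0x8511
  0x8511 + 0xDD53 = 0x16264 → wrap carry → 0x6265
One's-complement sum = 0x6265.
Checksum = ~0x6265 & 0xFFFF = 0x9D9A.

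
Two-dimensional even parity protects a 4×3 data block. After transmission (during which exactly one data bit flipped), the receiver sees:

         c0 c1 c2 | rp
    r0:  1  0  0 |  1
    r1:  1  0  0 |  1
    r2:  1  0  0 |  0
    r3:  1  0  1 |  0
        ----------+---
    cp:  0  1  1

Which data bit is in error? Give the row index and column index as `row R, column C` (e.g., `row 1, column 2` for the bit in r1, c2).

row 2, column 1

Recompute each row's even parity and compare to rp:
  r0: data parity 1, sent rp 1 → ok
  r1: data parity 1, sent rp 1 → ok
  r2: data parity 1, sent rp 0 → mismatch
  r3: data parity 0, sent rp 0 → ok
Recompute each column's even parity and compare to cp:
  c0: data parity 0, sent cp 0 → ok
  c1: data parity 0, sent cp 1 → mismatch
  c2: data parity 1, sent cp 1 → ok
Exactly one row (r2) and one column (c1) fail → the flipped bit is at their intersection.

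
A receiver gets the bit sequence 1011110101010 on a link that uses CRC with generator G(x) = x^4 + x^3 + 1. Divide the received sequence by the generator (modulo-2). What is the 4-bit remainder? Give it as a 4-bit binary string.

Modulo-2 division of 1011110101010 by 11001:
  pos 0: 10111 XOR 11001 = 01110
  pos 1: 11101 XOR 11001 = 00100
  pos 3: 10001 XOR 11001 = 01000
  pos 4: 10000 XOR 11001 = 01001
  pos 5: 10011 XOR 11001 = 01010
  pos 6: 10100 XOR 11001 = 01101
  pos 7: 11011 XOR 11001 = 00010
Remainder = 0100 (nonzero — an error is detected).

0100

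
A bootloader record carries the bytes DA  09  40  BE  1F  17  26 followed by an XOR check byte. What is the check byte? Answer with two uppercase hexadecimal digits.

03

XOR the bytes together:
  start with 0xDA
  0xDA ⊕ 0x09 = 0xD3
  0xD3 ⊕ 0x40 = 0x93
  0x93 ⊕ 0xBE = 0x2D
  0x2D ⊕ 0x1F = 0x32
  0x32 ⊕ 0x17 = 0x25
  0x25 ⊕ 0x26 = 0x03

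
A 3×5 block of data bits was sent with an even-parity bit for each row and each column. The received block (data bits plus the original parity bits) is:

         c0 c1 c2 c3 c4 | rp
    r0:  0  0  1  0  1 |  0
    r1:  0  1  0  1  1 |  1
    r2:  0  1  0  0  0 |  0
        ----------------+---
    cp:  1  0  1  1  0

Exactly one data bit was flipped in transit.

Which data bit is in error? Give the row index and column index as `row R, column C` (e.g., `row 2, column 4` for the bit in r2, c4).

row 2, column 0

Recompute each row's even parity and compare to rp:
  r0: data parity 0, sent rp 0 → ok
  r1: data parity 1, sent rp 1 → ok
  r2: data parity 1, sent rp 0 → mismatch
Recompute each column's even parity and compare to cp:
  c0: data parity 0, sent cp 1 → mismatch
  c1: data parity 0, sent cp 0 → ok
  c2: data parity 1, sent cp 1 → ok
  c3: data parity 1, sent cp 1 → ok
  c4: data parity 0, sent cp 0 → ok
Exactly one row (r2) and one column (c0) fail → the flipped bit is at their intersection.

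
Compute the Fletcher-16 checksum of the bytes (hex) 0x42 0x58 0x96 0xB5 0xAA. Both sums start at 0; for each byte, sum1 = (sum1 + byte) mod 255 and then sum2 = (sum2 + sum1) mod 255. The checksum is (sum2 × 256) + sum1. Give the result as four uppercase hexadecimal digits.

Running sums (mod 255):
  after byte 0 (0x42): sum1=66, sum2=66
  after byte 1 (0x58): sum1=154, sum2=220
  after byte 2 (0x96): sum1=49, sum2=14
  after byte 3 (0xB5): sum1=230, sum2=244
  after byte 4 (0xAA): sum1=145, sum2=134
Checksum = sum2·256 + sum1 = 134·256 + 145 = 34449 = 0x8691.

8691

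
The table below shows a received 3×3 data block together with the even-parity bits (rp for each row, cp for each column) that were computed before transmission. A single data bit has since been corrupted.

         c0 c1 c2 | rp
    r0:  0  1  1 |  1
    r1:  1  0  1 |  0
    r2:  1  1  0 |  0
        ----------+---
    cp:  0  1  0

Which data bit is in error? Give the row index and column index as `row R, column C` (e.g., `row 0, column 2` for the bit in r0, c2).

Recompute each row's even parity and compare to rp:
  r0: data parity 0, sent rp 1 → mismatch
  r1: data parity 0, sent rp 0 → ok
  r2: data parity 0, sent rp 0 → ok
Recompute each column's even parity and compare to cp:
  c0: data parity 0, sent cp 0 → ok
  c1: data parity 0, sent cp 1 → mismatch
  c2: data parity 0, sent cp 0 → ok
Exactly one row (r0) and one column (c1) fail → the flipped bit is at their intersection.

row 0, column 1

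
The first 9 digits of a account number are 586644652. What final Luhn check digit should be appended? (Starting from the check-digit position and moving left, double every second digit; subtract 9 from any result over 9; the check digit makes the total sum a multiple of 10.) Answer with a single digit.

8

Partial digits right→left: 2 5 6 4 4 6 6 8 5
Double every second digit counting from the check-digit position (so the 1st, 3rd, 5th, ... of the partial from the right).
  doubled (with −9 where >9): 4 3 8 3 1 → sum 19
  kept as-is: 5 4 6 8 → sum 23
Total = 19 + 23 = 42.
Check digit = (10 − (42 mod 10)) mod 10 = 8.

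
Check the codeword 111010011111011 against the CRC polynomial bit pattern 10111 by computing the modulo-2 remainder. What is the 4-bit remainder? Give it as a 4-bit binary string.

Modulo-2 division of 111010011111011 by 10111:
  pos 0: 11101 XOR 10111 = 01010
  pos 1: 10100 XOR 10111 = 00011
  pos 4: 11011 XOR 10111 = 01100
  pos 5: 11001 XOR 10111 = 01110
  pos 6: 11101 XOR 10111 = 01010
  pos 7: 10101 XOR 10111 = 00010
  pos 10: 10011 XOR 10111 = 00100
Remainder = 0100 (nonzero — an error is detected).

0100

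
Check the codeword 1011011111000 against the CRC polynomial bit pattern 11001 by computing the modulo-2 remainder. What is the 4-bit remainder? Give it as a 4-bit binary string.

1110

Modulo-2 division of 1011011111000 by 11001:
  pos 0: 10110 XOR 11001 = 01111
  pos 1: 11111 XOR 11001 = 00110
  pos 3: 11011 XOR 11001 = 00010
  pos 6: 10110 XOR 11001 = 01111
  pos 7: 11110 XOR 11001 = 00111
Remainder = 1110 (nonzero — an error is detected).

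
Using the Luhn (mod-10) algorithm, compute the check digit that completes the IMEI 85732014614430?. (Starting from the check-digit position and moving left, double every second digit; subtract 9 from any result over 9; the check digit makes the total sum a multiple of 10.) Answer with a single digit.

Partial digits right→left: 0 3 4 4 1 6 4 1 0 2 3 7 5 8
Double every second digit counting from the check-digit position (so the 1st, 3rd, 5th, ... of the partial from the right).
  doubled (with −9 where >9): 0 8 2 8 0 6 1 → sum 25
  kept as-is: 3 4 6 1 2 7 8 → sum 31
Total = 25 + 31 = 56.
Check digit = (10 − (56 mod 10)) mod 10 = 4.

4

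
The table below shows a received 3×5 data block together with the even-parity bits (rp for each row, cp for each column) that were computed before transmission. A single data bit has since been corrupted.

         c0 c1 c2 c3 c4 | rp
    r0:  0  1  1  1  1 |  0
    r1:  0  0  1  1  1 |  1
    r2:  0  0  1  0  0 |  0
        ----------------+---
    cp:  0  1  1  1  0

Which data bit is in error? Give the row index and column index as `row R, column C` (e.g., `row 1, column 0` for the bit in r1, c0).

row 2, column 3

Recompute each row's even parity and compare to rp:
  r0: data parity 0, sent rp 0 → ok
  r1: data parity 1, sent rp 1 → ok
  r2: data parity 1, sent rp 0 → mismatch
Recompute each column's even parity and compare to cp:
  c0: data parity 0, sent cp 0 → ok
  c1: data parity 1, sent cp 1 → ok
  c2: data parity 1, sent cp 1 → ok
  c3: data parity 0, sent cp 1 → mismatch
  c4: data parity 0, sent cp 0 → ok
Exactly one row (r2) and one column (c3) fail → the flipped bit is at their intersection.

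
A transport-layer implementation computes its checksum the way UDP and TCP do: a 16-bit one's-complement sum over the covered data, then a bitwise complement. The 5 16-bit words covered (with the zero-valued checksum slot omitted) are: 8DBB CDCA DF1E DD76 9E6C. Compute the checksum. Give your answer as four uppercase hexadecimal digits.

One's-complement addition (fold any carry out of bit 15 back into bit 0):
  0x8DBB + 0xCDCA = 0x15B85 → wrap carry → 0x5B86
  0x5B86 + 0xDF1E = 0x13AA4 → wrap carry → 0x3AA5
  0x3AA5 + 0xDD76 = 0x1181B → wrap carry → 0x181C
  0x181C + 0x9E6C = 0x0B688
One's-complement sum = 0xB688.
Checksum = ~0xB688 & 0xFFFF = 0x4977.

4977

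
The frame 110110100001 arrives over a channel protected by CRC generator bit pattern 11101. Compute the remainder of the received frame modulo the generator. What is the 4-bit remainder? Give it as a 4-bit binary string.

0000

Modulo-2 division of 110110100001 by 11101:
  pos 0: 11011 XOR 11101 = 00110
  pos 2: 11001 XOR 11101 = 00100
  pos 4: 10000 XOR 11101 = 01101
  pos 5: 11010 XOR 11101 = 00111
  pos 7: 11101 XOR 11101 = 00000
Remainder = 0000 (zero — the frame passes the CRC check).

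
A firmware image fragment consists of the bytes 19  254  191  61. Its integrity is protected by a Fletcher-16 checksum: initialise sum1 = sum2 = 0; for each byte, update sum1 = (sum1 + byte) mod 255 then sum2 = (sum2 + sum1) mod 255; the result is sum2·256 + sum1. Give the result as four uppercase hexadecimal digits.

060F

Running sums (mod 255):
  after byte 0 (19): sum1=19, sum2=19
  after byte 1 (254): sum1=18, sum2=37
  after byte 2 (191): sum1=209, sum2=246
  after byte 3 (61): sum1=15, sum2=6
Checksum = sum2·256 + sum1 = 6·256 + 15 = 1551 = 0x060F.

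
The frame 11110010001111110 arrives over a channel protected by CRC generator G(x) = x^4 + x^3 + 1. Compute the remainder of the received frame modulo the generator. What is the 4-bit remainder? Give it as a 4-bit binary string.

0000

Modulo-2 division of 11110010001111110 by 11001:
  pos 0: 11110 XOR 11001 = 00111
  pos 2: 11101 XOR 11001 = 00100
  pos 4: 10000 XOR 11001 = 01001
  pos 5: 10010 XOR 11001 = 01011
  pos 6: 10111 XOR 11001 = 01110
  pos 7: 11101 XOR 11001 = 00100
  pos 9: 10011 XOR 11001 = 01010
  pos 10: 10101 XOR 11001 = 01100
  pos 11: 11001 XOR 11001 = 00000
Remainder = 0000 (zero — the frame passes the CRC check).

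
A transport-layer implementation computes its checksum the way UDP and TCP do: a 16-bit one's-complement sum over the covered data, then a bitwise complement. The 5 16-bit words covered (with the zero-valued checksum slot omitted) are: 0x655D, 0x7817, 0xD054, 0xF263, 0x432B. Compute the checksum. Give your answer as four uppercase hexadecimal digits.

One's-complement addition (fold any carry out of bit 15 back into bit 0):
  0x655D + 0x7817 = 0x0DD74
  0xDD74 + 0xD054 = 0x1ADC8 → wrap carry → 0xADC9
  0xADC9 + 0xF263 = 0x1A02C → wrap carry → 0xA02D
  0xA02D + 0x432B = 0x0E358
One's-complement sum = 0xE358.
Checksum = ~0xE358 & 0xFFFF = 0x1CA7.

1CA7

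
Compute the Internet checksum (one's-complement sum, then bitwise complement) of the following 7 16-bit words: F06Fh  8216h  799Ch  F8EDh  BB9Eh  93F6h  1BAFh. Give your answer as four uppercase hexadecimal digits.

AFAA

One's-complement addition (fold any carry out of bit 15 back into bit 0):
  0xF06F + 0x8216 = 0x17285 → wrap carry → 0x7286
  0x7286 + 0x799C = 0x0EC22
  0xEC22 + 0xF8ED = 0x1E50F → wrap carry → 0xE510
  0xE510 + 0xBB9E = 0x1A0AE → wrap carry → 0xA0AF
  0xA0AF + 0x93F6 = 0x134A5 → wrap carry → 0x34A6
  0x34A6 + 0x1BAF = 0x05055
One's-complement sum = 0x5055.
Checksum = ~0x5055 & 0xFFFF = 0xAFAA.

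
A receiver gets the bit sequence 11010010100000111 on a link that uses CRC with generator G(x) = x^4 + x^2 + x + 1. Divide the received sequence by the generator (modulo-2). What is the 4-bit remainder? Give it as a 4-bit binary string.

Modulo-2 division of 11010010100000111 by 10111:
  pos 0: 11010 XOR 10111 = 01101
  pos 1: 11010 XOR 10111 = 01101
  pos 2: 11011 XOR 10111 = 01100
  pos 3: 11000 XOR 10111 = 01111
  pos 4: 11111 XOR 10111 = 01000
  pos 5: 10000 XOR 10111 = 00111
  pos 7: 11100 XOR 10111 = 01011
  pos 8: 10110 XOR 10111 = 00001
  pos 12: 10111 XOR 10111 = 00000
Remainder = 0000 (zero — the frame passes the CRC check).

0000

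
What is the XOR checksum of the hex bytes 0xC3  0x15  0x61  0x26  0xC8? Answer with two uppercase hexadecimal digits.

59

XOR the bytes together:
  start with 0xC3
  0xC3 ⊕ 0x15 = 0xD6
  0xD6 ⊕ 0x61 = 0xB7
  0xB7 ⊕ 0x26 = 0x91
  0x91 ⊕ 0xC8 = 0x59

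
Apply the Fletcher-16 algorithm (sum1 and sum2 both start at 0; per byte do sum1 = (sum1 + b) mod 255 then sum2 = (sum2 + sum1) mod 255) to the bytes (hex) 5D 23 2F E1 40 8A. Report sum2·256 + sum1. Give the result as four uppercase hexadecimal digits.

Running sums (mod 255):
  after byte 0 (5D): sum1=93, sum2=93
  after byte 1 (23): sum1=128, sum2=221
  after byte 2 (2F): sum1=175, sum2=141
  after byte 3 (E1): sum1=145, sum2=31
  after byte 4 (40): sum1=209, sum2=240
  after byte 5 (8A): sum1=92, sum2=77
Checksum = sum2·256 + sum1 = 77·256 + 92 = 19804 = 0x4D5C.

4D5C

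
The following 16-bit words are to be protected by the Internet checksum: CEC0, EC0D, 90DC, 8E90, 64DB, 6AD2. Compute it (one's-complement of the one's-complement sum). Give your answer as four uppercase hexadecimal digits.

5616

One's-complement addition (fold any carry out of bit 15 back into bit 0):
  0xCEC0 + 0xEC0D = 0x1BACD → wrap carry → 0xBACE
  0xBACE + 0x90DC = 0x14BAA → wrap carry → 0x4BAB
  0x4BAB + 0x8E90 = 0x0DA3B
  0xDA3B + 0x64DB = 0x13F16 → wrap carry → 0x3F17
  0x3F17 + 0x6AD2 = 0x0A9E9
One's-complement sum = 0xA9E9.
Checksum = ~0xA9E9 & 0xFFFF = 0x5616.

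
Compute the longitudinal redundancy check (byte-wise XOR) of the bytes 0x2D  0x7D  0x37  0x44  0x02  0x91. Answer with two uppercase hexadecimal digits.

B0

XOR the bytes together:
  start with 0x2D
  0x2D ⊕ 0x7D = 0x50
  0x50 ⊕ 0x37 = 0x67
  0x67 ⊕ 0x44 = 0x23
  0x23 ⊕ 0x02 = 0x21
  0x21 ⊕ 0x91 = 0xB0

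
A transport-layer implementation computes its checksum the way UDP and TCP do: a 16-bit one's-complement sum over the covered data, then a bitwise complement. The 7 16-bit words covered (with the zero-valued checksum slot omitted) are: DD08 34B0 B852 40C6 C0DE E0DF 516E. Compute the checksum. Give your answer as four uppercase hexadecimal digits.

0201

One's-complement addition (fold any carry out of bit 15 back into bit 0):
  0xDD08 + 0x34B0 = 0x111B8 → wrap carry → 0x11B9
  0x11B9 + 0xB852 = 0x0CA0B
  0xCA0B + 0x40C6 = 0x10AD1 → wrap carry → 0x0AD2
  0x0AD2 + 0xC0DE = 0x0CBB0
  0xCBB0 + 0xE0DF = 0x1AC8F → wrap carry → 0xAC90
  0xAC90 + 0x516E = 0x0FDFE
One's-complement sum = 0xFDFE.
Checksum = ~0xFDFE & 0xFFFF = 0x0201.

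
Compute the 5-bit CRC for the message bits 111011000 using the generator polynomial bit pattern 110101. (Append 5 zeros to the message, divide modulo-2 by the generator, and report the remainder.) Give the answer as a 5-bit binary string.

10000

Append 5 zeros: 11101100000000. Divide by 110101 (XOR where the leading bit is 1):
  pos 0: 111011 XOR 110101 = 001110
  pos 2: 111000 XOR 110101 = 001101
  pos 4: 110100 XOR 110101 = 000001
Remainder (last 5 bits) = 10000. This is the CRC / FCS.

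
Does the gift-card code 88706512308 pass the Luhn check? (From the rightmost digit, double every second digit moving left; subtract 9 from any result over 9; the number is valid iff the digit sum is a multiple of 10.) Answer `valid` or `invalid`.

invalid

From the right, keep odd positions and double even positions (subtract 9 from any doubled value over 9):
  doubled (positions 2,4,...): 0 4 1 0 7 → sum 12
  kept (positions 1,3,...): 8 3 1 6 7 8 → sum 33
Total = 45.
45 mod 10 = 5, so the number is invalid.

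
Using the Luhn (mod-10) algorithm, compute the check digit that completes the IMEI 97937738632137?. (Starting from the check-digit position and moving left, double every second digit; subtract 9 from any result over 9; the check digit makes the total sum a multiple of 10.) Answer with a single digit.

5

Partial digits right→left: 7 3 1 2 3 6 8 3 7 7 3 9 7 9
Double every second digit counting from the check-digit position (so the 1st, 3rd, 5th, ... of the partial from the right).
  doubled (with −9 where >9): 5 2 6 7 5 6 5 → sum 36
  kept as-is: 3 2 6 3 7 9 9 → sum 39
Total = 36 + 39 = 75.
Check digit = (10 − (75 mod 10)) mod 10 = 5.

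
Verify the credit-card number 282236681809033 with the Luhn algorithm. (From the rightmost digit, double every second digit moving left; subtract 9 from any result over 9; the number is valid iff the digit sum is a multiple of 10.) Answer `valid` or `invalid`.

From the right, keep odd positions and double even positions (subtract 9 from any doubled value over 9):
  doubled (positions 2,4,...): 6 9 7 7 3 4 7 → sum 43
  kept (positions 1,3,...): 3 0 0 1 6 3 2 2 → sum 17
Total = 60.
60 mod 10 = 0, so the number is valid.

valid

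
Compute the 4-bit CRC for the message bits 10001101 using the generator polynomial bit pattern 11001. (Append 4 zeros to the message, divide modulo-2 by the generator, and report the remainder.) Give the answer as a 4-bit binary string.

Append 4 zeros: 100011010000. Divide by 11001 (XOR where the leading bit is 1):
  pos 0: 10001 XOR 11001 = 01000
  pos 1: 10001 XOR 11001 = 01000
  pos 2: 10000 XOR 11001 = 01001
  pos 3: 10011 XOR 11001 = 01010
  pos 4: 10100 XOR 11001 = 01101
  pos 5: 11010 XOR 11001 = 00011
Remainder (last 4 bits) = 1100. This is the CRC / FCS.

1100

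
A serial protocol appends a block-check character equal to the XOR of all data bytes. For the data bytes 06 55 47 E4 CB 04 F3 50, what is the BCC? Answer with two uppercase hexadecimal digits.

XOR the bytes together:
  start with 0x06
  0x06 ⊕ 0x55 = 0x53
  0x53 ⊕ 0x47 = 0x14
  0x14 ⊕ 0xE4 = 0xF0
  0xF0 ⊕ 0xCB = 0x3B
  0x3B ⊕ 0x04 = 0x3F
  0x3F ⊕ 0xF3 = 0xCC
  0xCC ⊕ 0x50 = 0x9C

9C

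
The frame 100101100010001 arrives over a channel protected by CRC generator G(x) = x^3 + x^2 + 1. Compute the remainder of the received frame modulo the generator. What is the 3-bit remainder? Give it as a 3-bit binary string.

Modulo-2 division of 100101100010001 by 1101:
  pos 0: 1001 XOR 1101 = 0100
  pos 1: 1000 XOR 1101 = 0101
  pos 2: 1011 XOR 1101 = 0110
  pos 3: 1101 XOR 1101 = 0000
  pos 10: 1000 XOR 1101 = 0101
  pos 11: 1011 XOR 1101 = 0110
Remainder = 110 (nonzero — an error is detected).

110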